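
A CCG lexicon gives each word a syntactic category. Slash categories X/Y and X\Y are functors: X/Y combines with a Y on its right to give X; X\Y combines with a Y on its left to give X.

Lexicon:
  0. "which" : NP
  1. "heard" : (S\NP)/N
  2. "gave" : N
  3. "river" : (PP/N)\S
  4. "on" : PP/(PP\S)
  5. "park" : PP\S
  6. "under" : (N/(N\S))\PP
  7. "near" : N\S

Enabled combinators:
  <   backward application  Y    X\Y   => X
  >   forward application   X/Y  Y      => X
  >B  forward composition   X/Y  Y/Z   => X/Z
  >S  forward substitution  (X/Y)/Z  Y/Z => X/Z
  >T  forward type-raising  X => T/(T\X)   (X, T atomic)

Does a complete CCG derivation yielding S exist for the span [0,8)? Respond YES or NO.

NO

NP (S\NP)/N N (PP/N)\S PP/(PP\S) PP\S (N/(N\S))\PP N\S
CKY chart[0,8] = {N/(N\PP), NP/(NP\PP), PP, PP/(N\N), PP/(PP\PP), S/(S\PP)}; S ∉ chart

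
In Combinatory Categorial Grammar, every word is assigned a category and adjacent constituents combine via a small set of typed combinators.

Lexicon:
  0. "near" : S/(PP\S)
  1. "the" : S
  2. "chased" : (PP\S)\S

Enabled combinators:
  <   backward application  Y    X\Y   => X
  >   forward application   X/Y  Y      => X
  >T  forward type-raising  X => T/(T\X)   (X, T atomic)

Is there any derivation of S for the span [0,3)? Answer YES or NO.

YES

[0,3] S   >
  [0,1] "near" : S/(PP\S)
  [1,3] PP\S   <
    [1,2] "the" : S
    [2,3] "chased" : (PP\S)\S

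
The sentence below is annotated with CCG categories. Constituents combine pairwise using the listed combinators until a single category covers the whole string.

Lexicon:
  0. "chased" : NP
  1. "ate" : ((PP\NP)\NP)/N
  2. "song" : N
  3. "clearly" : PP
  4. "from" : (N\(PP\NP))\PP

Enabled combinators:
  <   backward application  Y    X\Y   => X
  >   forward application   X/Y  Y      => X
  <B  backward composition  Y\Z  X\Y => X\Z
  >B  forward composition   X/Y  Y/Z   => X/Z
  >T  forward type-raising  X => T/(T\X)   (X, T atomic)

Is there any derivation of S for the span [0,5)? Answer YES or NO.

NP ((PP\NP)\NP)/N N PP (N\(PP\NP))\PP
CKY chart[0,5] = {N, N/(N\N), NP/(NP\N), PP/(PP\N), S/(S\N)}; S ∉ chart

NO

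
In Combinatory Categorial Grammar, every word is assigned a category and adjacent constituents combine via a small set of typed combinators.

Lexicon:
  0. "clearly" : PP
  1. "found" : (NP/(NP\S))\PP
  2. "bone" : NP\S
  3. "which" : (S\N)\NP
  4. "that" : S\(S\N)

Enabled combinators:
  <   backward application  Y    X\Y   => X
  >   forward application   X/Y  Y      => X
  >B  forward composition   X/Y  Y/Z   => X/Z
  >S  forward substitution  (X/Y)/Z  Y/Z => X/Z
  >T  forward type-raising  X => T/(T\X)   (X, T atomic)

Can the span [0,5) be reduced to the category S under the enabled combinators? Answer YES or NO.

YES

[0,5] S   <
  [0,4] S\N   <
    [0,3] NP   >
      [0,2] NP/(NP\S)   <
        [0,1] "clearly" : PP
        [1,2] "found" : (NP/(NP\S))\PP
      [2,3] "bone" : NP\S
    [3,4] "which" : (S\N)\NP
  [4,5] "that" : S\(S\N)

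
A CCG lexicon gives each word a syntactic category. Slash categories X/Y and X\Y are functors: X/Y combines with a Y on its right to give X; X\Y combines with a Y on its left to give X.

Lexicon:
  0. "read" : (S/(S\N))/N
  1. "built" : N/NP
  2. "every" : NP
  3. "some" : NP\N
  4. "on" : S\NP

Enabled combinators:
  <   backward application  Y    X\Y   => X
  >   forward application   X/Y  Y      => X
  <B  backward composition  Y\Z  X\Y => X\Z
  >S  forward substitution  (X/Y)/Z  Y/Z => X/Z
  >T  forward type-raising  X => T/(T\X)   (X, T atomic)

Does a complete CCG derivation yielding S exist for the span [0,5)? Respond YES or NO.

[0,5] S   >
  [0,3] S/(S\N)   >
    [0,1] "read" : (S/(S\N))/N
    [1,3] N   >
      [1,2] "built" : N/NP
      [2,3] "every" : NP
  [3,5] S\N   <B
    [3,4] "some" : NP\N
    [4,5] "on" : S\NP

YES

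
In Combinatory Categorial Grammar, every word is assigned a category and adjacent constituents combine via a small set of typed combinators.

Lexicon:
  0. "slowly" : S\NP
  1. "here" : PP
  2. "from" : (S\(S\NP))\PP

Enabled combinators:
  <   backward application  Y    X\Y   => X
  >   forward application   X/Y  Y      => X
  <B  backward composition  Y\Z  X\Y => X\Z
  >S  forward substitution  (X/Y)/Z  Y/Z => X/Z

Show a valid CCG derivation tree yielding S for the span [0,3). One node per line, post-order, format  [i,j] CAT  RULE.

[0,1] S\NP  lex  "slowly"
[1,2] PP  lex  "here"
[2,3] (S\(S\NP))\PP  lex  "from"
[1,3] S\(S\NP)  <  k=2
[0,3] S  <  k=1

[0,3] S   <
  [0,1] "slowly" : S\NP
  [1,3] S\(S\NP)   <
    [1,2] "here" : PP
    [2,3] "from" : (S\(S\NP))\PP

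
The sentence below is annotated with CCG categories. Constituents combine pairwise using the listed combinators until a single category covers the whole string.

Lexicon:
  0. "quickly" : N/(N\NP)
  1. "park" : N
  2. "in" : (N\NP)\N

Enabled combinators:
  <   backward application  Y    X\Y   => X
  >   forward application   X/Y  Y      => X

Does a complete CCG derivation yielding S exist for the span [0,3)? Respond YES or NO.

N/(N\NP) N (N\NP)\N
CKY chart[0,3] = {N}; S ∉ chart

NO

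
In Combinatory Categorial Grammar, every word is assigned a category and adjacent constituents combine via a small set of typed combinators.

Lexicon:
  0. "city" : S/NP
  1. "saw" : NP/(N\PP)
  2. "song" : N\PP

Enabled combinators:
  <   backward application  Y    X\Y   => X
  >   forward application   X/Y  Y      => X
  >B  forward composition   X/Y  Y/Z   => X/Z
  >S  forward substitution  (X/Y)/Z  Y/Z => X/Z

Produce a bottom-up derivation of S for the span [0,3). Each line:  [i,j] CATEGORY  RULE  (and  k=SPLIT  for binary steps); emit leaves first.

[0,1] S/NP  lex  "city"
[1,2] NP/(N\PP)  lex  "saw"
[2,3] N\PP  lex  "song"
[1,3] NP  >  k=2
[0,3] S  >  k=1

[0,3] S   >
  [0,1] "city" : S/NP
  [1,3] NP   >
    [1,2] "saw" : NP/(N\PP)
    [2,3] "song" : N\PP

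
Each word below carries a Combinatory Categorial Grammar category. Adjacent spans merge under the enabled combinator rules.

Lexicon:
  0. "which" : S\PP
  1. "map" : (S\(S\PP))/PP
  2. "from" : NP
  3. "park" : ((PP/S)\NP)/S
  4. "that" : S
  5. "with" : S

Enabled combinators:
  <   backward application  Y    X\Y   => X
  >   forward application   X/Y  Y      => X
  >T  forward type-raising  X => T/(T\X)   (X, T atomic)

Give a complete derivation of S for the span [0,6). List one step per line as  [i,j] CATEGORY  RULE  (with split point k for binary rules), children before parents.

[0,1] S\PP  lex  "which"
[1,2] (S\(S\PP))/PP  lex  "map"
[2,3] NP  lex  "from"
[3,4] ((PP/S)\NP)/S  lex  "park"
[4,5] S  lex  "that"
[3,5] (PP/S)\NP  >  k=4
[2,5] PP/S  <  k=3
[5,6] S  lex  "with"
[2,6] PP  >  k=5
[1,6] S\(S\PP)  >  k=2
[0,6] S  <  k=1

[0,6] S   <
  [0,1] "which" : S\PP
  [1,6] S\(S\PP)   >
    [1,2] "map" : (S\(S\PP))/PP
    [2,6] PP   >
      [2,5] PP/S   <
        [2,3] "from" : NP
        [3,5] (PP/S)\NP   >
          [3,4] "park" : ((PP/S)\NP)/S
          [4,5] "that" : S
      [5,6] "with" : S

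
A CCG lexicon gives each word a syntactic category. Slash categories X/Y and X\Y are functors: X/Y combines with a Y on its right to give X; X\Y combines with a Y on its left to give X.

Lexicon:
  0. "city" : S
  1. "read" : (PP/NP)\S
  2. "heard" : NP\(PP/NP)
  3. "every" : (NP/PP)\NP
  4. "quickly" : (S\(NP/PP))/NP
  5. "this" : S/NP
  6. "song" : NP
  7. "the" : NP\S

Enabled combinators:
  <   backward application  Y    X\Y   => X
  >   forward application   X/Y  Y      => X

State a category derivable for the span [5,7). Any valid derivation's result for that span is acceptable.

S

[0,8] S   <
  [0,4] NP/PP   <
    [0,3] NP   <
      [0,2] PP/NP   <
        [0,1] "city" : S
        [1,2] "read" : (PP/NP)\S
      [2,3] "heard" : NP\(PP/NP)
    [3,4] "every" : (NP/PP)\NP
  [4,8] S\(NP/PP)   >
    [4,5] "quickly" : (S\(NP/PP))/NP
    [5,8] NP   <
      [5,7] S   >
        [5,6] "this" : S/NP
        [6,7] "song" : NP
      [7,8] "the" : NP\S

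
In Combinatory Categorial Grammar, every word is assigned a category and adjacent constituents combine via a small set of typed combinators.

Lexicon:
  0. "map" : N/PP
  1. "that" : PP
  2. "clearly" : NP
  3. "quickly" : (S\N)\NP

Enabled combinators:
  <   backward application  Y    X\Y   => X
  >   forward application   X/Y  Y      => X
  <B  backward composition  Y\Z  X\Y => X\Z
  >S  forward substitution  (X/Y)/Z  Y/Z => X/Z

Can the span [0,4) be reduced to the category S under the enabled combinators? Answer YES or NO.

YES

[0,4] S   <
  [0,2] N   >
    [0,1] "map" : N/PP
    [1,2] "that" : PP
  [2,4] S\N   <
    [2,3] "clearly" : NP
    [3,4] "quickly" : (S\N)\NP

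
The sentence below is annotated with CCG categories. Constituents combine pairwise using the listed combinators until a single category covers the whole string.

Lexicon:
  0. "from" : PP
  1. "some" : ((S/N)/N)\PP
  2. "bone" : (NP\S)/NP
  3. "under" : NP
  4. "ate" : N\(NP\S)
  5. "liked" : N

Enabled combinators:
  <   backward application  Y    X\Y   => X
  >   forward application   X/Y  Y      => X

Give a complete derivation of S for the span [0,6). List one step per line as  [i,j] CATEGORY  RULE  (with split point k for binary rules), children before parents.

[0,1] PP  lex  "from"
[1,2] ((S/N)/N)\PP  lex  "some"
[0,2] (S/N)/N  <  k=1
[2,3] (NP\S)/NP  lex  "bone"
[3,4] NP  lex  "under"
[2,4] NP\S  >  k=3
[4,5] N\(NP\S)  lex  "ate"
[2,5] N  <  k=4
[0,5] S/N  >  k=2
[5,6] N  lex  "liked"
[0,6] S  >  k=5

[0,6] S   >
  [0,5] S/N   >
    [0,2] (S/N)/N   <
      [0,1] "from" : PP
      [1,2] "some" : ((S/N)/N)\PP
    [2,5] N   <
      [2,4] NP\S   >
        [2,3] "bone" : (NP\S)/NP
        [3,4] "under" : NP
      [4,5] "ate" : N\(NP\S)
  [5,6] "liked" : N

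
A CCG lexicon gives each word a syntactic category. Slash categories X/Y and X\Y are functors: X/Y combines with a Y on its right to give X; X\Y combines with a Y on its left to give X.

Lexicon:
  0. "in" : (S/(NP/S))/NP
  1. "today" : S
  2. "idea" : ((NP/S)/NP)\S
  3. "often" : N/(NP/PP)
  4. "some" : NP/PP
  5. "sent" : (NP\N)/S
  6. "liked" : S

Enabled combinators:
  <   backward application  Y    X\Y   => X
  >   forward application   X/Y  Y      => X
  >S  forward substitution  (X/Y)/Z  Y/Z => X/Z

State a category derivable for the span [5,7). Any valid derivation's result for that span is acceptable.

[0,7] S   >
  [0,3] S/NP   >S
    [0,1] "in" : (S/(NP/S))/NP
    [1,3] (NP/S)/NP   <
      [1,2] "today" : S
      [2,3] "idea" : ((NP/S)/NP)\S
  [3,7] NP   <
    [3,5] N   >
      [3,4] "often" : N/(NP/PP)
      [4,5] "some" : NP/PP
    [5,7] NP\N   >
      [5,6] "sent" : (NP\N)/S
      [6,7] "liked" : S

NP\N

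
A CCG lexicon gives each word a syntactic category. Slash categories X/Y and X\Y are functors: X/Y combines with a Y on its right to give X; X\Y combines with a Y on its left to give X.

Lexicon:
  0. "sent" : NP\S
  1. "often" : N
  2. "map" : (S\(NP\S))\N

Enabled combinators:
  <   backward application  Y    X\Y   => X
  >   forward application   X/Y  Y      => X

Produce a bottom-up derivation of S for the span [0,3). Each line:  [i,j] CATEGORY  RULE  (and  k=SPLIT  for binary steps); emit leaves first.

[0,1] NP\S  lex  "sent"
[1,2] N  lex  "often"
[2,3] (S\(NP\S))\N  lex  "map"
[1,3] S\(NP\S)  <  k=2
[0,3] S  <  k=1

[0,3] S   <
  [0,1] "sent" : NP\S
  [1,3] S\(NP\S)   <
    [1,2] "often" : N
    [2,3] "map" : (S\(NP\S))\N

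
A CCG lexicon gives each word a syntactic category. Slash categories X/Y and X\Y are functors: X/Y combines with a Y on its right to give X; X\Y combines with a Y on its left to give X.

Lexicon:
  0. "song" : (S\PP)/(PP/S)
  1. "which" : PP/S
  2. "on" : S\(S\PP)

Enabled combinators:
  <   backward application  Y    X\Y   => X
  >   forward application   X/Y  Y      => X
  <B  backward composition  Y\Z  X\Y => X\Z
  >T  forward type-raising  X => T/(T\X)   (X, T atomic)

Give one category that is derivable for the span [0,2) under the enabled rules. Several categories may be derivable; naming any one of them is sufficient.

[0,3] S   <
  [0,2] S\PP   >
    [0,1] "song" : (S\PP)/(PP/S)
    [1,2] "which" : PP/S
  [2,3] "on" : S\(S\PP)

S\PP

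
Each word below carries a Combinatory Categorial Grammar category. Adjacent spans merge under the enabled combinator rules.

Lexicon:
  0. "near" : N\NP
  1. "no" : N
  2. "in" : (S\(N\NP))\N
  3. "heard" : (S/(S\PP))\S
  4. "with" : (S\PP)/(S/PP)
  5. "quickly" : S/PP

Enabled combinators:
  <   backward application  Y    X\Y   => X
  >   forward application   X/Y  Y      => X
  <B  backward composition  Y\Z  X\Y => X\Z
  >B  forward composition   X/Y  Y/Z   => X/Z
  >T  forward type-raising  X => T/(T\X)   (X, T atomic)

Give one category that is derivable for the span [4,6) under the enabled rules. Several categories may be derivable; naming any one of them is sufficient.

S\PP

[0,6] S   >
  [0,4] S/(S\PP)   <
    [0,3] S   <
      [0,1] "near" : N\NP
      [1,3] S\(N\NP)   <
        [1,2] "no" : N
        [2,3] "in" : (S\(N\NP))\N
    [3,4] "heard" : (S/(S\PP))\S
  [4,6] S\PP   >
    [4,5] "with" : (S\PP)/(S/PP)
    [5,6] "quickly" : S/PP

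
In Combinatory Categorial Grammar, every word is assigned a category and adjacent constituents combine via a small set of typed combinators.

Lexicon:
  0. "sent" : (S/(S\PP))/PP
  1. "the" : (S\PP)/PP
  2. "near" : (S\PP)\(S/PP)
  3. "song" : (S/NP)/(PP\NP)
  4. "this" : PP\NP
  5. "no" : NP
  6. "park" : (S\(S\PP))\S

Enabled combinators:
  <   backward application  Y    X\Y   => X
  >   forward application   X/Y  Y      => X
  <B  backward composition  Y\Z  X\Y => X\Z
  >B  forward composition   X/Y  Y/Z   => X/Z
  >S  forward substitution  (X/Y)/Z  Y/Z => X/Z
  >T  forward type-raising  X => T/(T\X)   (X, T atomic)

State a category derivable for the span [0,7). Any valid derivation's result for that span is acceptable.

S

[0,7] S   <
  [0,3] S\PP   <
    [0,2] S/PP   >S
      [0,1] "sent" : (S/(S\PP))/PP
      [1,2] "the" : (S\PP)/PP
    [2,3] "near" : (S\PP)\(S/PP)
  [3,7] S\(S\PP)   <
    [3,6] S   >
      [3,5] S/NP   >
        [3,4] "song" : (S/NP)/(PP\NP)
        [4,5] "this" : PP\NP
      [5,6] "no" : NP
    [6,7] "park" : (S\(S\PP))\S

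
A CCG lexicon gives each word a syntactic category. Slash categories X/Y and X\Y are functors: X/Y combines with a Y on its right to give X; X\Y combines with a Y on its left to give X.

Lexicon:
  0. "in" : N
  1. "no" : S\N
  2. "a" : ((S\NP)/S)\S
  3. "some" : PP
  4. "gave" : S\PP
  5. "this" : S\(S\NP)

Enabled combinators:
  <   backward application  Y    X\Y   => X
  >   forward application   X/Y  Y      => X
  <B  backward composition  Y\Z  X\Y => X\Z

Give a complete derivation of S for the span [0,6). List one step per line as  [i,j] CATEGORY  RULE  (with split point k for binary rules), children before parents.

[0,1] N  lex  "in"
[1,2] S\N  lex  "no"
[0,2] S  <  k=1
[2,3] ((S\NP)/S)\S  lex  "a"
[0,3] (S\NP)/S  <  k=2
[3,4] PP  lex  "some"
[4,5] S\PP  lex  "gave"
[3,5] S  <  k=4
[0,5] S\NP  >  k=3
[5,6] S\(S\NP)  lex  "this"
[0,6] S  <  k=5

[0,6] S   <
  [0,5] S\NP   >
    [0,3] (S\NP)/S   <
      [0,2] S   <
        [0,1] "in" : N
        [1,2] "no" : S\N
      [2,3] "a" : ((S\NP)/S)\S
    [3,5] S   <
      [3,4] "some" : PP
      [4,5] "gave" : S\PP
  [5,6] "this" : S\(S\NP)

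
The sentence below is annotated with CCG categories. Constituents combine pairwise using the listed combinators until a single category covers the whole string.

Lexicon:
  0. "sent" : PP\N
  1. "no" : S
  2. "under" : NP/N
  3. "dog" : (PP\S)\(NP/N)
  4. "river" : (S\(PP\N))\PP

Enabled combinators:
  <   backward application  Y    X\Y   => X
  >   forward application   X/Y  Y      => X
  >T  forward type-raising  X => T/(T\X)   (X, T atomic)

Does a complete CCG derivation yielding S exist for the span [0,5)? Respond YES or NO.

[0,5] S   <
  [0,1] "sent" : PP\N
  [1,5] S\(PP\N)   <
    [1,4] PP   <
      [1,2] "no" : S
      [2,4] PP\S   <
        [2,3] "under" : NP/N
        [3,4] "dog" : (PP\S)\(NP/N)
    [4,5] "river" : (S\(PP\N))\PP

YES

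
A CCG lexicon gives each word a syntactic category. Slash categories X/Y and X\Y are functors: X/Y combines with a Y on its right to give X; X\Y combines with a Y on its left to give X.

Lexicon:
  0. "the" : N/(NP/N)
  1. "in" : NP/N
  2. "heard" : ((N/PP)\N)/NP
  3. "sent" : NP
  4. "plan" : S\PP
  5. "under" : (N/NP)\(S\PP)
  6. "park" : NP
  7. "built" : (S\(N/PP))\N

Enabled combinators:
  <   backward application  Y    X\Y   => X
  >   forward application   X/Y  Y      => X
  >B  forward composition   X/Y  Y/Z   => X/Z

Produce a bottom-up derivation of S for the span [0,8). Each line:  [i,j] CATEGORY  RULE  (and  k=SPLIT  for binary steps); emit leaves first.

[0,1] N/(NP/N)  lex  "the"
[1,2] NP/N  lex  "in"
[0,2] N  >  k=1
[2,3] ((N/PP)\N)/NP  lex  "heard"
[3,4] NP  lex  "sent"
[2,4] (N/PP)\N  >  k=3
[0,4] N/PP  <  k=2
[4,5] S\PP  lex  "plan"
[5,6] (N/NP)\(S\PP)  lex  "under"
[4,6] N/NP  <  k=5
[6,7] NP  lex  "park"
[4,7] N  >  k=6
[7,8] (S\(N/PP))\N  lex  "built"
[4,8] S\(N/PP)  <  k=7
[0,8] S  <  k=4

[0,8] S   <
  [0,4] N/PP   <
    [0,2] N   >
      [0,1] "the" : N/(NP/N)
      [1,2] "in" : NP/N
    [2,4] (N/PP)\N   >
      [2,3] "heard" : ((N/PP)\N)/NP
      [3,4] "sent" : NP
  [4,8] S\(N/PP)   <
    [4,7] N   >
      [4,6] N/NP   <
        [4,5] "plan" : S\PP
        [5,6] "under" : (N/NP)\(S\PP)
      [6,7] "park" : NP
    [7,8] "built" : (S\(N/PP))\N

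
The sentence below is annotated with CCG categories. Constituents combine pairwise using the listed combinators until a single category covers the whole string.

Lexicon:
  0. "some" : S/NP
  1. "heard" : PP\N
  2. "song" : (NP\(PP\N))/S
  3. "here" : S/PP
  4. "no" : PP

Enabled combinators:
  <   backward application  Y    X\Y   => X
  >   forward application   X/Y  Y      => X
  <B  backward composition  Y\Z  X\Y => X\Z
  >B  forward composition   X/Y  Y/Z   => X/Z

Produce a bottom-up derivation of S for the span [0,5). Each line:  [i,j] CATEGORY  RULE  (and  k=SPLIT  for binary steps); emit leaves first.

[0,5] S   >
  [0,1] "some" : S/NP
  [1,5] NP   <
    [1,2] "heard" : PP\N
    [2,5] NP\(PP\N)   >
      [2,3] "song" : (NP\(PP\N))/S
      [3,5] S   >
        [3,4] "here" : S/PP
        [4,5] "no" : PP

[0,1] S/NP  lex  "some"
[1,2] PP\N  lex  "heard"
[2,3] (NP\(PP\N))/S  lex  "song"
[3,4] S/PP  lex  "here"
[4,5] PP  lex  "no"
[3,5] S  >  k=4
[2,5] NP\(PP\N)  >  k=3
[1,5] NP  <  k=2
[0,5] S  >  k=1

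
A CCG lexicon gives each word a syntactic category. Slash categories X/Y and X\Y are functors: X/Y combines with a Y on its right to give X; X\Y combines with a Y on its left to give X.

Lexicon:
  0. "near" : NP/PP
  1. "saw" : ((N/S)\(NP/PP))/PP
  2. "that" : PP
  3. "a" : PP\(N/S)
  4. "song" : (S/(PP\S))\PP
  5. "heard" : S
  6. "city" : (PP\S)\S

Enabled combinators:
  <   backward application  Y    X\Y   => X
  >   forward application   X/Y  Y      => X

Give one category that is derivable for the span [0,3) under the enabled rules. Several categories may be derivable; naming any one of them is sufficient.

[0,7] S   >
  [0,5] S/(PP\S)   <
    [0,4] PP   <
      [0,3] N/S   <
        [0,1] "near" : NP/PP
        [1,3] (N/S)\(NP/PP)   >
          [1,2] "saw" : ((N/S)\(NP/PP))/PP
          [2,3] "that" : PP
      [3,4] "a" : PP\(N/S)
    [4,5] "song" : (S/(PP\S))\PP
  [5,7] PP\S   <
    [5,6] "heard" : S
    [6,7] "city" : (PP\S)\S

N/S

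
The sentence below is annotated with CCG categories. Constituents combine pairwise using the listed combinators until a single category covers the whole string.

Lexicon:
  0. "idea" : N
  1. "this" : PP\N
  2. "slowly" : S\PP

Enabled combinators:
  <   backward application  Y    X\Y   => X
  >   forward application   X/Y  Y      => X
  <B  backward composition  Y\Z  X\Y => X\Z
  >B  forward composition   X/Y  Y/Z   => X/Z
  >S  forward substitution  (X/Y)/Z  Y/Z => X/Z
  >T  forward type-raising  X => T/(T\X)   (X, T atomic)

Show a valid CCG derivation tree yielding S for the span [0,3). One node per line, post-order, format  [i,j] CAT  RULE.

[0,1] N  lex  "idea"
[0,1] PP/(PP\N)  >T
[1,2] PP\N  lex  "this"
[0,2] PP  >  k=1
[2,3] S\PP  lex  "slowly"
[0,3] S  <  k=2

[0,3] S   <
  [0,2] PP   >
    [0,1] PP/(PP\N)   >T
      [0,1] "idea" : N
    [1,2] "this" : PP\N
  [2,3] "slowly" : S\PP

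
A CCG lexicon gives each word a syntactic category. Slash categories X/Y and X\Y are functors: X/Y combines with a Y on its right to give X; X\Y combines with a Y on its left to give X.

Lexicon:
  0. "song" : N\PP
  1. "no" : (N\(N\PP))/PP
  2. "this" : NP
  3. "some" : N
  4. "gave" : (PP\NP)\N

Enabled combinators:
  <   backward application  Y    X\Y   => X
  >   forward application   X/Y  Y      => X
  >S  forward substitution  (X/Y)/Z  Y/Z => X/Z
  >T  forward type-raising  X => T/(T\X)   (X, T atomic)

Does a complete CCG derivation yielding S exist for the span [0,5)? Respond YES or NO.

NO

N\PP (N\(N\PP))/PP NP N (PP\NP)\N
CKY chart[0,5] = {N, N/(N\N), NP/(NP\N), PP/(PP\N), S/(S\N)}; S ∉ chart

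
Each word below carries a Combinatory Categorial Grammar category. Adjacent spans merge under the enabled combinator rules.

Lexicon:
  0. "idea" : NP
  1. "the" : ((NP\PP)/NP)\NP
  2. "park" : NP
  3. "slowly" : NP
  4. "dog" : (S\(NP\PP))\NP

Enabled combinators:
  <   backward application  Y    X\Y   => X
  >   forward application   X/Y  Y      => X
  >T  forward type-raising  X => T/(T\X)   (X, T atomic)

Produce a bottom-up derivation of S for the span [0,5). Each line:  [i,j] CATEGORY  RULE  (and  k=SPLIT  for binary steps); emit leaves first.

[0,1] NP  lex  "idea"
[1,2] ((NP\PP)/NP)\NP  lex  "the"
[0,2] (NP\PP)/NP  <  k=1
[2,3] NP  lex  "park"
[0,3] NP\PP  >  k=2
[3,4] NP  lex  "slowly"
[4,5] (S\(NP\PP))\NP  lex  "dog"
[3,5] S\(NP\PP)  <  k=4
[0,5] S  <  k=3

[0,5] S   <
  [0,3] NP\PP   >
    [0,2] (NP\PP)/NP   <
      [0,1] "idea" : NP
      [1,2] "the" : ((NP\PP)/NP)\NP
    [2,3] "park" : NP
  [3,5] S\(NP\PP)   <
    [3,4] "slowly" : NP
    [4,5] "dog" : (S\(NP\PP))\NP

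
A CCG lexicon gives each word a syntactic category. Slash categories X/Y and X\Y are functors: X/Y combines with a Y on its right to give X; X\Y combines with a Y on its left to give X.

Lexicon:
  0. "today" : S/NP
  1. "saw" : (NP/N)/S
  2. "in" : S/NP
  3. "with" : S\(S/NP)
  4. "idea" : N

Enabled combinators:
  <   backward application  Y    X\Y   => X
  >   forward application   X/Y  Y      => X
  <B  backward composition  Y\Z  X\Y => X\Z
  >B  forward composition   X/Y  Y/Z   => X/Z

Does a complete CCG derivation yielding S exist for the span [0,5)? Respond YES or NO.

YES

[0,5] S   >
  [0,4] S/N   >B
    [0,1] "today" : S/NP
    [1,4] NP/N   >
      [1,2] "saw" : (NP/N)/S
      [2,4] S   <
        [2,3] "in" : S/NP
        [3,4] "with" : S\(S/NP)
  [4,5] "idea" : N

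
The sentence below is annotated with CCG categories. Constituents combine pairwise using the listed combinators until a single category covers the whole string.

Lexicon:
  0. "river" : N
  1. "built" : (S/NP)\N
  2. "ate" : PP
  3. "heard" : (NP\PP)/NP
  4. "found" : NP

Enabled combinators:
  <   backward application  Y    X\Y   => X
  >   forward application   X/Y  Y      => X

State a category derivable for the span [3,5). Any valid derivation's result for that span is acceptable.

NP\PP

[0,5] S   >
  [0,2] S/NP   <
    [0,1] "river" : N
    [1,2] "built" : (S/NP)\N
  [2,5] NP   <
    [2,3] "ate" : PP
    [3,5] NP\PP   >
      [3,4] "heard" : (NP\PP)/NP
      [4,5] "found" : NP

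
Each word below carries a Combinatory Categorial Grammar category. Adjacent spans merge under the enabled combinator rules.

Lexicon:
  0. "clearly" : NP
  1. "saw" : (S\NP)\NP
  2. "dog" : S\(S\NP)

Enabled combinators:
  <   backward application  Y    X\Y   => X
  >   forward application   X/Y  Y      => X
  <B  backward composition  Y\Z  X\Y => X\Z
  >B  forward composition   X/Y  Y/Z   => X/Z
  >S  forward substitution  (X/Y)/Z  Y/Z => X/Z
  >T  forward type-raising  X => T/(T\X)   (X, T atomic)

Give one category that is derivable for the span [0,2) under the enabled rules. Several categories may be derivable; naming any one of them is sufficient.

[0,3] S   <
  [0,2] S\NP   <
    [0,1] "clearly" : NP
    [1,2] "saw" : (S\NP)\NP
  [2,3] "dog" : S\(S\NP)

S\NP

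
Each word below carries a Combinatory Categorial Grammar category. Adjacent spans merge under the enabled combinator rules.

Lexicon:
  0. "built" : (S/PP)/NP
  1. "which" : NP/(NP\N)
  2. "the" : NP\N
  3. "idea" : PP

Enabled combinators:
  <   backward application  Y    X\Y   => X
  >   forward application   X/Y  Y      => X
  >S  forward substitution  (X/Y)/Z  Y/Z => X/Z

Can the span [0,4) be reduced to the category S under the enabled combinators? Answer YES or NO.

YES

[0,4] S   >
  [0,3] S/PP   >
    [0,1] "built" : (S/PP)/NP
    [1,3] NP   >
      [1,2] "which" : NP/(NP\N)
      [2,3] "the" : NP\N
  [3,4] "idea" : PP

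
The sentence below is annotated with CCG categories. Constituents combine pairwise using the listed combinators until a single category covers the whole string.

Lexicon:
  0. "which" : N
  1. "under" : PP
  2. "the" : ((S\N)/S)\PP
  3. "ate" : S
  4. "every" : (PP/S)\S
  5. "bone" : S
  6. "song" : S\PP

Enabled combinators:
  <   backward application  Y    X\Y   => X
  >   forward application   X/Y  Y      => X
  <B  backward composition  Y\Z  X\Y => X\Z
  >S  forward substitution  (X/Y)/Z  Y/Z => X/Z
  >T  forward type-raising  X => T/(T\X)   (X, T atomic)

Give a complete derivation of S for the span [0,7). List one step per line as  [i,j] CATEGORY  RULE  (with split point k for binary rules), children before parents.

[0,7] S   >
  [0,1] S/(S\N)   >T
    [0,1] "which" : N
  [1,7] S\N   >
    [1,3] (S\N)/S   <
      [1,2] "under" : PP
      [2,3] "the" : ((S\N)/S)\PP
    [3,7] S   <
      [3,6] PP   >
        [3,5] PP/S   <
          [3,4] "ate" : S
          [4,5] "every" : (PP/S)\S
        [5,6] "bone" : S
      [6,7] "song" : S\PP

[0,1] N  lex  "which"
[0,1] S/(S\N)  >T
[1,2] PP  lex  "under"
[2,3] ((S\N)/S)\PP  lex  "the"
[1,3] (S\N)/S  <  k=2
[3,4] S  lex  "ate"
[4,5] (PP/S)\S  lex  "every"
[3,5] PP/S  <  k=4
[5,6] S  lex  "bone"
[3,6] PP  >  k=5
[6,7] S\PP  lex  "song"
[3,7] S  <  k=6
[1,7] S\N  >  k=3
[0,7] S  >  k=1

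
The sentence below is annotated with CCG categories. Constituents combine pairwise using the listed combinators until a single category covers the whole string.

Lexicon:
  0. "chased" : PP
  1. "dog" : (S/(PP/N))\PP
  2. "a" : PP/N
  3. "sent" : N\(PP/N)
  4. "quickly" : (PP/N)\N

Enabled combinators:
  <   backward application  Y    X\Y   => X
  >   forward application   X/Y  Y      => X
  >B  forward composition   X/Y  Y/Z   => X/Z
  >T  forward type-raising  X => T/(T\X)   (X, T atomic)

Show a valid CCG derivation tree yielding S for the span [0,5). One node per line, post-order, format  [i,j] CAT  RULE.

[0,1] PP  lex  "chased"
[1,2] (S/(PP/N))\PP  lex  "dog"
[0,2] S/(PP/N)  <  k=1
[2,3] PP/N  lex  "a"
[3,4] N\(PP/N)  lex  "sent"
[2,4] N  <  k=3
[4,5] (PP/N)\N  lex  "quickly"
[2,5] PP/N  <  k=4
[0,5] S  >  k=2

[0,5] S   >
  [0,2] S/(PP/N)   <
    [0,1] "chased" : PP
    [1,2] "dog" : (S/(PP/N))\PP
  [2,5] PP/N   <
    [2,4] N   <
      [2,3] "a" : PP/N
      [3,4] "sent" : N\(PP/N)
    [4,5] "quickly" : (PP/N)\N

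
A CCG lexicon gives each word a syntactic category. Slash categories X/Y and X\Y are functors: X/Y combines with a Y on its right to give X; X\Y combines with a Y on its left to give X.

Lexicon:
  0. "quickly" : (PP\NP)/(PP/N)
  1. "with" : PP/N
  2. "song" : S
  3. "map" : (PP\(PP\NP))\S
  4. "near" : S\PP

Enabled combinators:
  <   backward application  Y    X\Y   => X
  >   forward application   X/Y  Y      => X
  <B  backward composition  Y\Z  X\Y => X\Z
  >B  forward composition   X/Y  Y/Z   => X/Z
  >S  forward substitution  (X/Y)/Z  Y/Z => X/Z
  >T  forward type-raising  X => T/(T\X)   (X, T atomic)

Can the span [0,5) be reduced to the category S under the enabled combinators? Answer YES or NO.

[0,5] S   <
  [0,4] PP   <
    [0,2] PP\NP   >
      [0,1] "quickly" : (PP\NP)/(PP/N)
      [1,2] "with" : PP/N
    [2,4] PP\(PP\NP)   <
      [2,3] "song" : S
      [3,4] "map" : (PP\(PP\NP))\S
  [4,5] "near" : S\PP

YES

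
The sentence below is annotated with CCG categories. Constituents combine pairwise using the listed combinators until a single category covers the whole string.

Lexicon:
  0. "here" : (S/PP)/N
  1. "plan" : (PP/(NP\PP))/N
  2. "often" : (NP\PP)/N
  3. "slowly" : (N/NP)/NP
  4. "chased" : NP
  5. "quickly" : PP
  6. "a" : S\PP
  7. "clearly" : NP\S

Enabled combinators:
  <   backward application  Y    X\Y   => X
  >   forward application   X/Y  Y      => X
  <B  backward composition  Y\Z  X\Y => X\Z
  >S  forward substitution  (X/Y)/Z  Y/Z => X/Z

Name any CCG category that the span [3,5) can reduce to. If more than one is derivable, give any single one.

N/NP

[0,8] S   >
  [0,3] S/N   >S
    [0,1] "here" : (S/PP)/N
    [1,3] PP/N   >S
      [1,2] "plan" : (PP/(NP\PP))/N
      [2,3] "often" : (NP\PP)/N
  [3,8] N   >
    [3,5] N/NP   >
      [3,4] "slowly" : (N/NP)/NP
      [4,5] "chased" : NP
    [5,8] NP   <
      [5,7] S   <
        [5,6] "quickly" : PP
        [6,7] "a" : S\PP
      [7,8] "clearly" : NP\S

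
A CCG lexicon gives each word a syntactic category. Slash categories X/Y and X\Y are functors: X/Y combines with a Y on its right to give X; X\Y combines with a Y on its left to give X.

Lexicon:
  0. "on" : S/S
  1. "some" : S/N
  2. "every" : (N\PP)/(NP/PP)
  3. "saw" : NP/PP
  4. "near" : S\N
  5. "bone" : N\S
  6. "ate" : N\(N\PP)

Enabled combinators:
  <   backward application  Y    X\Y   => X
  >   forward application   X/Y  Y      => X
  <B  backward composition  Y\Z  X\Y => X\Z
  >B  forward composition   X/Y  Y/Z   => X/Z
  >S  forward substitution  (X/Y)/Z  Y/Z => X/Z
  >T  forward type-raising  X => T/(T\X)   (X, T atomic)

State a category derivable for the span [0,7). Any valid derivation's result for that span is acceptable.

S

[0,7] S   >
  [0,2] S/N   >B
    [0,1] "on" : S/S
    [1,2] "some" : S/N
  [2,7] N   <
    [2,6] N\PP   <B
      [2,4] N\PP   >
        [2,3] "every" : (N\PP)/(NP/PP)
        [3,4] "saw" : NP/PP
      [4,6] N\N   <B
        [4,5] "near" : S\N
        [5,6] "bone" : N\S
    [6,7] "ate" : N\(N\PP)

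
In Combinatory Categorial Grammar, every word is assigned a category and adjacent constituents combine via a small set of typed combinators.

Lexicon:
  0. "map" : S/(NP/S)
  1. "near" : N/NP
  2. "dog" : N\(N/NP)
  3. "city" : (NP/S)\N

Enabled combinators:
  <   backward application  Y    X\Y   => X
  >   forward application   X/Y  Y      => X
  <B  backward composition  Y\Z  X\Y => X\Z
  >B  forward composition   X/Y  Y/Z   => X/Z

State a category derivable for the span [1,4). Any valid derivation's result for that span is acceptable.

NP/S

[0,4] S   >
  [0,1] "map" : S/(NP/S)
  [1,4] NP/S   <
    [1,3] N   <
      [1,2] "near" : N/NP
      [2,3] "dog" : N\(N/NP)
    [3,4] "city" : (NP/S)\N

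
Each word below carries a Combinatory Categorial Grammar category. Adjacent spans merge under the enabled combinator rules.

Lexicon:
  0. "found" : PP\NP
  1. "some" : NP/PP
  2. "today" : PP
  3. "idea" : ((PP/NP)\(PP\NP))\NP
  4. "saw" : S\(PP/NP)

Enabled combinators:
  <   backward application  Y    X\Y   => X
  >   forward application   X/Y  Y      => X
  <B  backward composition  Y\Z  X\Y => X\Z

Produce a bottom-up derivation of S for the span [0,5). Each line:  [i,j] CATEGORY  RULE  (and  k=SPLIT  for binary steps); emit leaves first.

[0,5] S   <
  [0,4] PP/NP   <
    [0,1] "found" : PP\NP
    [1,4] (PP/NP)\(PP\NP)   <
      [1,3] NP   >
        [1,2] "some" : NP/PP
        [2,3] "today" : PP
      [3,4] "idea" : ((PP/NP)\(PP\NP))\NP
  [4,5] "saw" : S\(PP/NP)

[0,1] PP\NP  lex  "found"
[1,2] NP/PP  lex  "some"
[2,3] PP  lex  "today"
[1,3] NP  >  k=2
[3,4] ((PP/NP)\(PP\NP))\NP  lex  "idea"
[1,4] (PP/NP)\(PP\NP)  <  k=3
[0,4] PP/NP  <  k=1
[4,5] S\(PP/NP)  lex  "saw"
[0,5] S  <  k=4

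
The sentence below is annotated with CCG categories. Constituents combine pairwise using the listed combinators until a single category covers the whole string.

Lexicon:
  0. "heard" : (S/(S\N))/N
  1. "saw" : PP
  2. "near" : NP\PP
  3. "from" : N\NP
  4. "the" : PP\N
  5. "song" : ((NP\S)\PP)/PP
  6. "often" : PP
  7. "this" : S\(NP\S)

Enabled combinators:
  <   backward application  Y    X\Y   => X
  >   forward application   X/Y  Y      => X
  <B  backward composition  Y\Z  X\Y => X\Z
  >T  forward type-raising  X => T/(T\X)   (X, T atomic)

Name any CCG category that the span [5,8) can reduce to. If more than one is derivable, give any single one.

S\PP

[0,8] S   >
  [0,4] S/(S\N)   >
    [0,1] "heard" : (S/(S\N))/N
    [1,4] N   <
      [1,3] NP   >
        [1,2] NP/(NP\PP)   >T
          [1,2] "saw" : PP
        [2,3] "near" : NP\PP
      [3,4] "from" : N\NP
  [4,8] S\N   <B
    [4,5] "the" : PP\N
    [5,8] S\PP   <B
      [5,7] (NP\S)\PP   >
        [5,6] "song" : ((NP\S)\PP)/PP
        [6,7] "often" : PP
      [7,8] "this" : S\(NP\S)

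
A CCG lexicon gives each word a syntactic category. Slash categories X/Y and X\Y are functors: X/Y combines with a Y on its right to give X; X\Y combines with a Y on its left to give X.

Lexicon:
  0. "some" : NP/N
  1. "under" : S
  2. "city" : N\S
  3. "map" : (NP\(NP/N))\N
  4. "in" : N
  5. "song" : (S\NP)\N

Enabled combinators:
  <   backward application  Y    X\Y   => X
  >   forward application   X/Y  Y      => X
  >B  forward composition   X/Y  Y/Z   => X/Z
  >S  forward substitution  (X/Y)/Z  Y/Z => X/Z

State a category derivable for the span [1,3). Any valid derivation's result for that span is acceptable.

N

[0,6] S   <
  [0,4] NP   <
    [0,1] "some" : NP/N
    [1,4] NP\(NP/N)   <
      [1,3] N   <
        [1,2] "under" : S
        [2,3] "city" : N\S
      [3,4] "map" : (NP\(NP/N))\N
  [4,6] S\NP   <
    [4,5] "in" : N
    [5,6] "song" : (S\NP)\N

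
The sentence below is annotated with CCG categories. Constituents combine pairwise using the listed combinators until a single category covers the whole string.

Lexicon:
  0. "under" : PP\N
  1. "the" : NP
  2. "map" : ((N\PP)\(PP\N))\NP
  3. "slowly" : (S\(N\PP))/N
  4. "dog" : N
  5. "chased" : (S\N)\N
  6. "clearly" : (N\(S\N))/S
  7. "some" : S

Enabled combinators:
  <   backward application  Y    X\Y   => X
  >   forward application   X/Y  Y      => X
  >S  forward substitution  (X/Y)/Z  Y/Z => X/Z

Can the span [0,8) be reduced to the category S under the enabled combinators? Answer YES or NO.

[0,8] S   <
  [0,3] N\PP   <
    [0,1] "under" : PP\N
    [1,3] (N\PP)\(PP\N)   <
      [1,2] "the" : NP
      [2,3] "map" : ((N\PP)\(PP\N))\NP
  [3,8] S\(N\PP)   >
    [3,4] "slowly" : (S\(N\PP))/N
    [4,8] N   <
      [4,6] S\N   <
        [4,5] "dog" : N
        [5,6] "chased" : (S\N)\N
      [6,8] N\(S\N)   >
        [6,7] "clearly" : (N\(S\N))/S
        [7,8] "some" : S

YES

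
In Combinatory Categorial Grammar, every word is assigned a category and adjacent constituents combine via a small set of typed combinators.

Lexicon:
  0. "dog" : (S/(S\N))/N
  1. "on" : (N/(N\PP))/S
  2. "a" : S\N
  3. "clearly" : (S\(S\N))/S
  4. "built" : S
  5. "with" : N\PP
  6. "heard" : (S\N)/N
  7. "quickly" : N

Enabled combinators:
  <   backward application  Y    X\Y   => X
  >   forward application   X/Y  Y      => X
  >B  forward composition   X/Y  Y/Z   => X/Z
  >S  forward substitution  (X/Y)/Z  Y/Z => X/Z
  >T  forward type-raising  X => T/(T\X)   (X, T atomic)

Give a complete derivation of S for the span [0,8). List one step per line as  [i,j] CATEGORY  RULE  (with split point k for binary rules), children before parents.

[0,8] S   >
  [0,6] S/(S\N)   >
    [0,1] "dog" : (S/(S\N))/N
    [1,6] N   >
      [1,5] N/(N\PP)   >
        [1,2] "on" : (N/(N\PP))/S
        [2,5] S   <
          [2,3] "a" : S\N
          [3,5] S\(S\N)   >
            [3,4] "clearly" : (S\(S\N))/S
            [4,5] "built" : S
      [5,6] "with" : N\PP
  [6,8] S\N   >
    [6,7] "heard" : (S\N)/N
    [7,8] "quickly" : N

[0,1] (S/(S\N))/N  lex  "dog"
[1,2] (N/(N\PP))/S  lex  "on"
[2,3] S\N  lex  "a"
[3,4] (S\(S\N))/S  lex  "clearly"
[4,5] S  lex  "built"
[3,5] S\(S\N)  >  k=4
[2,5] S  <  k=3
[1,5] N/(N\PP)  >  k=2
[5,6] N\PP  lex  "with"
[1,6] N  >  k=5
[0,6] S/(S\N)  >  k=1
[6,7] (S\N)/N  lex  "heard"
[7,8] N  lex  "quickly"
[6,8] S\N  >  k=7
[0,8] S  >  k=6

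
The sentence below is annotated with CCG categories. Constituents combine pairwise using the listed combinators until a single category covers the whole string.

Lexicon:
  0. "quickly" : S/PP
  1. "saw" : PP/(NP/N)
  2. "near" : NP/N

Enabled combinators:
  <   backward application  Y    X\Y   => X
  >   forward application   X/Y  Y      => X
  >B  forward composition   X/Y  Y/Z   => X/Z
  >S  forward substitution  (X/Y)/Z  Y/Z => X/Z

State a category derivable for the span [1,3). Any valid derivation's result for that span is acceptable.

[0,3] S   >
  [0,1] "quickly" : S/PP
  [1,3] PP   >
    [1,2] "saw" : PP/(NP/N)
    [2,3] "near" : NP/N

PP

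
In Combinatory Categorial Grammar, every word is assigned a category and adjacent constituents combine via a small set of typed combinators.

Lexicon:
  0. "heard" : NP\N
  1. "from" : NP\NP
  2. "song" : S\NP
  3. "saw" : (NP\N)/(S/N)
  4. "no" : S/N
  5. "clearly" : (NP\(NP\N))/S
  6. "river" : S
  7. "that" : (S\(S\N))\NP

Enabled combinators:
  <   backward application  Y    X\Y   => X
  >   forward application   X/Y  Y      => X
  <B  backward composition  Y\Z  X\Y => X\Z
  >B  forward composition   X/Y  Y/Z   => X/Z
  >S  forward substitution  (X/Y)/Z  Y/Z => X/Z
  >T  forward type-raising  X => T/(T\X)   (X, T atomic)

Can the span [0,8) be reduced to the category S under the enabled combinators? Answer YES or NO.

YES

[0,8] S   <
  [0,3] S\N   <B
    [0,2] NP\N   <B
      [0,1] "heard" : NP\N
      [1,2] "from" : NP\NP
    [2,3] "song" : S\NP
  [3,8] S\(S\N)   <
    [3,7] NP   <
      [3,5] NP\N   >
        [3,4] "saw" : (NP\N)/(S/N)
        [4,5] "no" : S/N
      [5,7] NP\(NP\N)   >
        [5,6] "clearly" : (NP\(NP\N))/S
        [6,7] "river" : S
    [7,8] "that" : (S\(S\N))\NP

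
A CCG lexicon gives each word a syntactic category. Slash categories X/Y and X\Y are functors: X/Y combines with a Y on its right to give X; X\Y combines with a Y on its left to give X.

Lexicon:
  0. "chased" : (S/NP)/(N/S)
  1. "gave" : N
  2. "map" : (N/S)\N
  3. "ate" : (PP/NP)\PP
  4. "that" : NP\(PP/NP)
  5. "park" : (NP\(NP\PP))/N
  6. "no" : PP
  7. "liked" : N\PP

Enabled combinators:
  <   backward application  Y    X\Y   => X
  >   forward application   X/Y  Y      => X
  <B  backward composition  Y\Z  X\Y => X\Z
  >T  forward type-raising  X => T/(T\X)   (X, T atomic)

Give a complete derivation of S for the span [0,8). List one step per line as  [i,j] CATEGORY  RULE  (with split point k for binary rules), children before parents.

[0,1] (S/NP)/(N/S)  lex  "chased"
[1,2] N  lex  "gave"
[2,3] (N/S)\N  lex  "map"
[1,3] N/S  <  k=2
[0,3] S/NP  >  k=1
[3,4] (PP/NP)\PP  lex  "ate"
[4,5] NP\(PP/NP)  lex  "that"
[3,5] NP\PP  <B  k=4
[5,6] (NP\(NP\PP))/N  lex  "park"
[6,7] PP  lex  "no"
[7,8] N\PP  lex  "liked"
[6,8] N  <  k=7
[5,8] NP\(NP\PP)  >  k=6
[3,8] NP  <  k=5
[0,8] S  >  k=3

[0,8] S   >
  [0,3] S/NP   >
    [0,1] "chased" : (S/NP)/(N/S)
    [1,3] N/S   <
      [1,2] "gave" : N
      [2,3] "map" : (N/S)\N
  [3,8] NP   <
    [3,5] NP\PP   <B
      [3,4] "ate" : (PP/NP)\PP
      [4,5] "that" : NP\(PP/NP)
    [5,8] NP\(NP\PP)   >
      [5,6] "park" : (NP\(NP\PP))/N
      [6,8] N   <
        [6,7] "no" : PP
        [7,8] "liked" : N\PP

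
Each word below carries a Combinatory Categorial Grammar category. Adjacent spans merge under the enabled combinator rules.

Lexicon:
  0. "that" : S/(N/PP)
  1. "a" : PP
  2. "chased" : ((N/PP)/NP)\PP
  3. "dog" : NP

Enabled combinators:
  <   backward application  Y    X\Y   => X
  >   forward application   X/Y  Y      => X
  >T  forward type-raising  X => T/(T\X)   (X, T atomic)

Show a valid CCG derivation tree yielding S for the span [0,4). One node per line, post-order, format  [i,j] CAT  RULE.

[0,4] S   >
  [0,1] "that" : S/(N/PP)
  [1,4] N/PP   >
    [1,3] (N/PP)/NP   <
      [1,2] "a" : PP
      [2,3] "chased" : ((N/PP)/NP)\PP
    [3,4] "dog" : NP

[0,1] S/(N/PP)  lex  "that"
[1,2] PP  lex  "a"
[2,3] ((N/PP)/NP)\PP  lex  "chased"
[1,3] (N/PP)/NP  <  k=2
[3,4] NP  lex  "dog"
[1,4] N/PP  >  k=3
[0,4] S  >  k=1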